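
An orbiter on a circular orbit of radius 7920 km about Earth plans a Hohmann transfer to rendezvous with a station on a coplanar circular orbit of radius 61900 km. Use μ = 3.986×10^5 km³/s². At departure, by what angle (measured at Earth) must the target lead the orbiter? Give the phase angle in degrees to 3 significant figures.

Semi-major axis of the transfer orbit: a_t = (7920 + 61900)/2 = 34910 km.
The half-period of the transfer ellipse is t = π√(a_t³/μ) = 32457 s.
The target's mean motion on its circular orbit is ω₂ = √(μ/r₂³) = 4.0995×10^-5 rad/s.
Angle swept by the target during transfer: ω₂·t = 1.3306 rad = 76.24°.
The orbiter traverses 180° on the transfer ellipse, so the target must lead by 180° − 76.24° = 104°.

φ = 104°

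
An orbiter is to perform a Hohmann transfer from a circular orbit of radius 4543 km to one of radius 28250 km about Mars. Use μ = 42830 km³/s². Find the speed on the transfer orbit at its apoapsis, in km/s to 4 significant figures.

Transfer-ellipse semi-major axis a_t = (r₁ + r₂)/2 = (4543 + 28250)/2 = 16396.5 km.
The apoapsis of the transfer ellipse is at r = 28250 km.
Applying v² = μ(2/r − 1/a_t): v = 0.6481 km/s.

v = 0.6481 km/s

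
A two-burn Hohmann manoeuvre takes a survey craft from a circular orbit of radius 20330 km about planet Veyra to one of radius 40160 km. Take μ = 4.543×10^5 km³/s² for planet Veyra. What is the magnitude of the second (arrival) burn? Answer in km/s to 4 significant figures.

Δv₂ = 0.6059 km/s

Transfer-ellipse semi-major axis a_t = (r₁ + r₂)/2 = (20330 + 40160)/2 = 30245 km.
Circular speed at r = 40160 km: v_c = √(μ/r) = 3.3634 km/s.
Vis-viva on the transfer ellipse at r = 40160 km gives v_t = √[μ(2/r − 1/a_t)] = 2.7575 km/s.
Δv₂ = |v_t − v_c| = |2.7575 − 3.3634| = 0.6059 km/s.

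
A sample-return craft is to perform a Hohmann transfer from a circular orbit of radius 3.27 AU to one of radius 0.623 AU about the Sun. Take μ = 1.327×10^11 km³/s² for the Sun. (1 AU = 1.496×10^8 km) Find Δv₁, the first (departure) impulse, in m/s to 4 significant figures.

In km: r₁ = 3.27 × 1.496×10^8 = 4.89192×10^8 km; r₂ = 0.623 × 1.496×10^8 = 9.32008×10^7 km.
The Hohmann ellipse has a_t = (r₁ + r₂)/2 = 2.911964×10^8 km.
On the circular orbit at r = 4.89192×10^8 km, v_c = √(μ/r) = 16.47 km/s.
Vis-viva on the transfer ellipse at r = 4.89192×10^8 km gives v_t = √[μ(2/r − 1/a_t)] = 9.318 km/s.
Δv₁ = |v_t − v_c| = |9.318 − 16.47| = 7.152 km/s.

Δv₁ = 7152 m/s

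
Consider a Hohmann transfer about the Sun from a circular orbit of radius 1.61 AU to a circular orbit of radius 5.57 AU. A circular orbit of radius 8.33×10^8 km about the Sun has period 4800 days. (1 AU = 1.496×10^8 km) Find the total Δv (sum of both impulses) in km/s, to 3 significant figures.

From Kepler's third law T² = 4π²r³/μ at r = 8.33×10^8 km, T = 4800 days = 4800 × 86400 s = 4.1472×10^8 s: μ = 4π²r³/T² = 1.32674×10^11 km³/s².
In km: r₁ = 1.61 × 1.496×10^8 = 2.40856×10^8 km; r₂ = 5.57 × 1.496×10^8 = 8.33272×10^8 km.
Semi-major axis of the transfer orbit: a_t = (2.40856×10^8 + 8.33272×10^8)/2 = 5.37064×10^8 km.
At r₁ the circular-orbit speed is v₁ = √(μ/r₁) = 23.470 km/s.
On the transfer ellipse at r₁, vis-viva gives v_p = √[μ(2/r₁ − 1/a_t)] = 29.234 km/s.
First burn Δv₁ = |v_p − v₁| = 5.764 km/s.
At r₂, v₂ = √(μ/r₂) = 12.618 km/s.
Transfer-orbit speed at r₂: v_a = √[μ(2/r₂ − 1/a_t)] = 8.4502 km/s.
Second burn Δv₂ = |v₂ − v_a| = 4.168 km/s.
Total Δv = Δv₁ + Δv₂ = 9.932 km/s.

Δv = 9.93 km/s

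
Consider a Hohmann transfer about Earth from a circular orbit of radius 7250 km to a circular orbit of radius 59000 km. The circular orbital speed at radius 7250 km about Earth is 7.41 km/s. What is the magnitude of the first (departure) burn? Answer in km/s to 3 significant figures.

From the circular-orbit relation v² = μ/r at r = 7250 km: μ = v²r = (7.41)² × 7250 = 3.98084×10^5 km³/s².
Semi-major axis of the transfer orbit: a_t = (7250 + 59000)/2 = 33125 km.
On the circular orbit at r = 7250 km, v_c = √(μ/r) = 7.410 km/s.
Transfer-orbit speed at the same r (vis-viva, a = a_t): v_t = √[μ(2/r − 1/a_t)] = 9.889 km/s.
Δv₁ = |v_t − v_c| = |9.889 − 7.410| = 2.479 km/s.

Δv₁ = 2.48 km/s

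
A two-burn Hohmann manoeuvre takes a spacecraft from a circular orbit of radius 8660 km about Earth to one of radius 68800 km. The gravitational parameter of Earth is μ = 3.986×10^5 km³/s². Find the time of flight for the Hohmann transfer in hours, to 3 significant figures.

Semi-major axis of the transfer orbit: a_t = (8660 + 68800)/2 = 38730 km.
Transfer time t = π√(a_t³/μ) = π√((38730)³ / 3.986×10^5) = 37930 s.
Converting: 37930 s ÷ 3600 s/hour = 10.5 hours.

t = 10.5 hours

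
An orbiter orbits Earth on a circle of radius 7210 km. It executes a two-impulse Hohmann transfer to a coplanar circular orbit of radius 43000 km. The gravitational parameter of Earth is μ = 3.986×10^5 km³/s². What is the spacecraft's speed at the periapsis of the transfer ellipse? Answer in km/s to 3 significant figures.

v = 9.73 km/s

Semi-major axis of the transfer orbit: a_t = (7210 + 43000)/2 = 25105 km.
At periapsis, r = 7210 km.
Vis-viva: v = √[μ(2/r − 1/a_t)] = √[3.986×10^5 × (2/7210 − 1/25105)] = 9.731 km/s.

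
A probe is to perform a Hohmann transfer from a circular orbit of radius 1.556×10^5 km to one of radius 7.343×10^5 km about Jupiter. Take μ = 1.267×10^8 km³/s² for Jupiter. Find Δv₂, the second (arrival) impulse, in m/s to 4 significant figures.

The Hohmann ellipse has a_t = (r₁ + r₂)/2 = 4.4495×10^5 km.
Circular speed at r = 7.343×10^5 km: v_c = √(μ/r) = 13.136 km/s.
Transfer-orbit speed at the same r (vis-viva, a = a_t): v_t = √[μ(2/r − 1/a_t)] = 7.7678 km/s.
Δv₂ = |v_t − v_c| = |7.7678 − 13.136| = 5.368 km/s.

Δv₂ = 5368 m/s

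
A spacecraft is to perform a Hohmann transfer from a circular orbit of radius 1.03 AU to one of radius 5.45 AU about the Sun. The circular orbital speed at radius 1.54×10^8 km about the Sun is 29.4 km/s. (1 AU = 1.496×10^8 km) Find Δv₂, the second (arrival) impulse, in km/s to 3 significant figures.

From the circular-orbit relation v² = μ/r at r = 1.54×10^8 km: μ = v²r = (29.4)² × 1.54×10^8 = 1.33111×10^11 km³/s².
In km: r₁ = 1.03 × 1.496×10^8 = 1.54088×10^8 km; r₂ = 5.45 × 1.496×10^8 = 8.1532×10^8 km.
The Hohmann ellipse has a_t = (r₁ + r₂)/2 = 4.84704×10^8 km.
On the circular orbit at r = 8.1532×10^8 km, v_c = √(μ/r) = 12.777 km/s.
Transfer-orbit speed at the same r (vis-viva, a = a_t): v_t = √[μ(2/r − 1/a_t)] = 7.2043 km/s.
Δv₂ = |v_t − v_c| = |7.2043 − 12.777| = 5.573 km/s.

Δv₂ = 5.57 km/s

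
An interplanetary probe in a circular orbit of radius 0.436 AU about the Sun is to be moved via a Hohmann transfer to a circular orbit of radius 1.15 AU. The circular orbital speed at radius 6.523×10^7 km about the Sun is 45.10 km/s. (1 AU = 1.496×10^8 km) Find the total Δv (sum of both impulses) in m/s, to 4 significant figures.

From the circular-orbit relation v² = μ/r at r = 6.523×10^7 km: μ = v²r = (45.10)² × 6.523×10^7 = 1.32678×10^11 km³/s².
In km: r₁ = 0.436 × 1.496×10^8 = 6.52256×10^7 km; r₂ = 1.15 × 1.496×10^8 = 1.7204×10^8 km.
Semi-major axis of the transfer orbit: a_t = (6.52256×10^7 + 1.7204×10^8)/2 = 1.186328×10^8 km.
At r₁ the circular-orbit speed is v₁ = √(μ/r₁) = 45.102 km/s.
On the transfer ellipse at r₁, vis-viva equation gives v_p = √[μ(2/r₁ − 1/a_t)] = 54.313 km/s.
First burn Δv₁ = |v_p − v₁| = 9.211 km/s.
At r₂, v₂ = √(μ/r₂) = 27.771 km/s.
Transfer-orbit speed at r₂: v_a = √[μ(2/r₂ − 1/a_t)] = 20.592 km/s.
Second burn Δv₂ = |v₂ − v_a| = 7.179 km/s.
Total Δv = Δv₁ + Δv₂ = 16.39 km/s.

Δv = 16390 m/s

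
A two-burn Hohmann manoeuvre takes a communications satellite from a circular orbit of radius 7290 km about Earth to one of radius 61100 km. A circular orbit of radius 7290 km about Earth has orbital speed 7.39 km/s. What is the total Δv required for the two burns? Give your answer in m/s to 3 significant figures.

Δv = 3860 m/s

From the circular-orbit relation v² = μ/r at r = 7290 km: μ = v²r = (7.39)² × 7290 = 3.98122×10^5 km³/s².
Transfer-ellipse semi-major axis a_t = (r₁ + r₂)/2 = (7290 + 61100)/2 = 34195 km.
Circular speed at r₁: v₁ = √(μ/r₁) = √(3.98122×10^5/7290) = 7.390 km/s.
Transfer-orbit speed at r₁ (vis-viva equation): v_p = √[μ(2/r₁ − 1/a_t)] = 9.878 km/s.
First burn Δv₁ = |v_p − v₁| = 2.488 km/s.
At r₂, v₂ = √(μ/r₂) = 2.553 km/s.
Transfer-orbit speed at r₂: v_a = √[μ(2/r₂ − 1/a_t)] = 1.179 km/s.
Second burn Δv₂ = |v₂ − v_a| = 1.374 km/s.
Δv = Δv₁ + Δv₂ = 2.488 + 1.374 = 3.862 km/s.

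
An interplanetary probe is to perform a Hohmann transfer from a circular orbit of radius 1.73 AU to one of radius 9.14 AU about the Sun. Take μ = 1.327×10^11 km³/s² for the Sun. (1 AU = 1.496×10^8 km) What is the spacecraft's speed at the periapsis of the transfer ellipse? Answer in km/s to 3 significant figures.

In km: r₁ = 1.73 × 1.496×10^8 = 2.58808×10^8 km; r₂ = 9.14 × 1.496×10^8 = 1.367344×10^9 km.
Transfer-ellipse semi-major axis a_t = (r₁ + r₂)/2 = (2.58808×10^8 + 1.367344×10^9)/2 = 8.13076×10^8 km.
The periapsis of the transfer ellipse is at r = 2.58808×10^8 km.
Vis-viva: v = √[μ(2/r − 1/a_t)] = √[1.327×10^11 × (2/2.58808×10^8 − 1/8.13076×10^8)] = 29.36 km/s.

v = 29.4 km/s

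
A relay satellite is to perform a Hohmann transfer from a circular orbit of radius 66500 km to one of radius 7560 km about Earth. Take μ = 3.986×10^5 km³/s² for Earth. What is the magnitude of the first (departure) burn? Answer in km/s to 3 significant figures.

Semi-major axis of the transfer orbit: a_t = (66500 + 7560)/2 = 37030 km.
Circular speed at r = 66500 km: v_c = √(μ/r) = 2.448 km/s.
Vis-viva on the transfer ellipse at r = 66500 km gives v_t = √[μ(2/r − 1/a_t)] = 1.106 km/s.
Δv₁ = |v_t − v_c| = |1.106 − 2.448| = 1.342 km/s.

Δv₁ = 1.34 km/s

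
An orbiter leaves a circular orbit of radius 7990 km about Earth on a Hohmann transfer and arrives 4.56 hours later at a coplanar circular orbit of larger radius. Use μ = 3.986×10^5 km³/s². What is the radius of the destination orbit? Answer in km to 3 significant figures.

Transfer time t = 4.56 hours = 16416 s, and t = π√(a_t³/μ).
So a_t = (μ t²/π²)^(1/3) = (3.986×10^5 × (16416)² / π²)^(1/3) = 22161 km.
Since a_t = (r₁ + r₂)/2, r₂ = 2a_t − r₁ = 2×22161 − 7990 = 36332 km.

r₂ = 36300 km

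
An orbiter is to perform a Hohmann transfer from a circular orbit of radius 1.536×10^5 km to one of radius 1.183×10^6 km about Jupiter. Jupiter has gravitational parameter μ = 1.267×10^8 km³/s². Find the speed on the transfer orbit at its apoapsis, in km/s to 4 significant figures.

Transfer-ellipse semi-major axis a_t = (r₁ + r₂)/2 = (1.536×10^5 + 1.183×10^6)/2 = 6.683×10^5 km.
The apoapsis of the transfer ellipse is at r = 1.183×10^6 km.
From the vis-viva equation, v = √[μ(2/r − 1/a_t)] = 4.961 km/s.

v = 4.961 km/s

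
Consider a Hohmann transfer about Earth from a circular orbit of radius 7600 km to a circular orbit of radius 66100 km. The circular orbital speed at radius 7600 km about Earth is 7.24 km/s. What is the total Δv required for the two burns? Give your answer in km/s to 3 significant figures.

Δv = 3.80 km/s

From the circular-orbit relation v² = μ/r at r = 7600 km: μ = v²r = (7.24)² × 7600 = 3.98374×10^5 km³/s².
The Hohmann ellipse has a_t = (r₁ + r₂)/2 = 36850 km.
At r₁ the circular-orbit speed is v₁ = √(μ/r₁) = 7.240 km/s.
On the transfer ellipse at r₁, vis-viva equation gives v_p = √[μ(2/r₁ − 1/a_t)] = 9.697 km/s.
First burn Δv₁ = |v_p − v₁| = 2.457 km/s.
Circular speed at r₂: v₂ = √(μ/r₂) = 2.455 km/s.
Transfer-orbit speed at r₂: v_a = √[μ(2/r₂ − 1/a_t)] = 1.115 km/s.
Second burn Δv₂ = |v₂ − v_a| = 1.340 km/s.
Total Δv = Δv₁ + Δv₂ = 3.797 km/s.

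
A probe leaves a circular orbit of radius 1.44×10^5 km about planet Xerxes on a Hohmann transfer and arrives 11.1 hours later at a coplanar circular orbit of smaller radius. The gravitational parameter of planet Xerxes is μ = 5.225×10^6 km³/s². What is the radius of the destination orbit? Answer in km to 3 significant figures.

Transfer time t = 11.1 hours = 39960 s, and t = π√(a_t³/μ).
So a_t = (μ t²/π²)^(1/3) = (5.225×10^6 × (39960)² / π²)^(1/3) = 94554 km.
Since a_t = (r₁ + r₂)/2, r₂ = 2a_t − r₁ = 2×94554 − 1.440×10^5 = 45108 km.

r₂ = 45100 km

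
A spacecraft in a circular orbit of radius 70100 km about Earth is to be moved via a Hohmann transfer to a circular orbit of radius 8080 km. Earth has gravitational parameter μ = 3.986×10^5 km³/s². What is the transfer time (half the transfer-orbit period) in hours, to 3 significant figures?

Semi-major axis of the transfer orbit: a_t = (70100 + 8080)/2 = 39090 km.
Half the transfer-orbit period gives t = π√(a_t³/μ) = 38460 s.
Converting: 38460 s ÷ 3600 s/hour = 10.7 hours.

t = 10.7 hours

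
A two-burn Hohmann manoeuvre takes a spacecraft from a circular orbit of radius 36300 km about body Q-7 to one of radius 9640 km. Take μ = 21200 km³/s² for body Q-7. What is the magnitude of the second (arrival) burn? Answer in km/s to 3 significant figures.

Semi-major axis of the transfer orbit: a_t = (36300 + 9640)/2 = 22970 km.
On the circular orbit at r = 9640 km, v_c = √(μ/r) = 1.48296 km/s.
Vis-viva on the transfer ellipse at r = 9640 km gives v_t = √[μ(2/r − 1/a_t)] = 1.86424 km/s.
Δv₂ = |v_t − v_c| = |1.86424 − 1.48296| = 0.3813 km/s.

Δv₂ = 0.381 km/s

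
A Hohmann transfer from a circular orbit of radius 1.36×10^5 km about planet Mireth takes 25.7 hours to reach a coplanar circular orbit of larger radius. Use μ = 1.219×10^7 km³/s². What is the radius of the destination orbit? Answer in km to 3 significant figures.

Transfer time t = 25.7 hours = 92520 s, and t = π√(a_t³/μ).
So a_t = (μ t²/π²)^(1/3) = (1.219×10^7 × (92520)² / π²)^(1/3) = 2.1948×10^5 km.
Since a_t = (r₁ + r₂)/2, r₂ = 2a_t − r₁ = 2×2.1948×10^5 − 1.360×10^5 = 3.0296×10^5 km.

r₂ = 3.03×10^5 km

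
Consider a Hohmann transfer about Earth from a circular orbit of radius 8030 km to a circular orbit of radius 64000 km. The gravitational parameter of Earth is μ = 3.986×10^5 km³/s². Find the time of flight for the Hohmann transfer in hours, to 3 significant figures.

t = 9.45 hours

Transfer-ellipse semi-major axis a_t = (r₁ + r₂)/2 = (8030 + 64000)/2 = 36015 km.
Transfer time t = π√(a_t³/μ) = π√((36015)³ / 3.986×10^5) = 34010 s.
Converting: 34010 s ÷ 3600 s/hour = 9.45 hours.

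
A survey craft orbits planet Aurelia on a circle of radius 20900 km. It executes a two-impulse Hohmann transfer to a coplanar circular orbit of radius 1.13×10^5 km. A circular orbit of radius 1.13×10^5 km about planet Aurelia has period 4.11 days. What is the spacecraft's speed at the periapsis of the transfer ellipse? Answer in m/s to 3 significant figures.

From Kepler's third law T² = 4π²r³/μ at r = 1.13×10^5 km, T = 4.11 days = 4.11 × 86400 s = 3.55104×10^5 s: μ = 4π²r³/T² = 4.51735×10^5 km³/s².
The Hohmann ellipse has a_t = (r₁ + r₂)/2 = 66950 km.
The periapsis of the transfer ellipse is at r = 20900 km.
Applying v² = μ(2/r − 1/a_t): v = 6.040 km/s.

v = 6040 m/s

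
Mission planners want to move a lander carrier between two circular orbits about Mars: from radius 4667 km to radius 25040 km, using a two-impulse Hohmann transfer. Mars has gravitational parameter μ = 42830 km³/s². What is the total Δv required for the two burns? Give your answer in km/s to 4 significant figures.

Δv = 1.479 km/s

Semi-major axis of the transfer orbit: a_t = (4667 + 25040)/2 = 14853.5 km.
At r₁ the circular-orbit speed is v₁ = √(μ/r₁) = 3.0294 km/s.
Transfer-orbit speed at r₁ (vis-viva): v_p = √[μ(2/r₁ − 1/a_t)] = 3.9333 km/s.
First burn Δv₁ = |v_p − v₁| = 0.9039 km/s.
At r₂, v₂ = √(μ/r₂) = 1.3078 km/s.
Transfer-orbit speed at r₂: v_a = √[μ(2/r₂ − 1/a_t)] = 0.73310 km/s.
Second burn Δv₂ = |v₂ − v_a| = 0.5747 km/s.
Δv = Δv₁ + Δv₂ = 0.9039 + 0.5747 = 1.479 km/s.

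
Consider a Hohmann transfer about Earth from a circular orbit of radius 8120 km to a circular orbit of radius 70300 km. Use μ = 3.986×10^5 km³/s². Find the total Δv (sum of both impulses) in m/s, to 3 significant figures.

Semi-major axis of the transfer orbit: a_t = (8120 + 70300)/2 = 39210 km.
At r₁ the circular-orbit speed is v₁ = √(μ/r₁) = 7.006 km/s.
On the transfer ellipse at r₁, vis-viva gives v_p = √[μ(2/r₁ − 1/a_t)] = 9.381 km/s.
First burn Δv₁ = |v_p − v₁| = 2.375 km/s.
Circular speed at r₂: v₂ = √(μ/r₂) = 2.3812 km/s.
Transfer-orbit speed at r₂: v_a = √[μ(2/r₂ − 1/a_t)] = 1.0836 km/s.
Second burn Δv₂ = |v₂ − v_a| = 1.298 km/s.
Total Δv = Δv₁ + Δv₂ = 3.673 km/s.

Δv = 3670 m/s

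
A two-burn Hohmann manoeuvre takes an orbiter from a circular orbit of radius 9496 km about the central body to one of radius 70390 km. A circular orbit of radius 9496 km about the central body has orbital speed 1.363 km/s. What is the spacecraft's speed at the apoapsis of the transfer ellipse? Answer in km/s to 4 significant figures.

v = 0.2441 km/s

From the circular-orbit relation v² = μ/r at r = 9496 km: μ = v²r = (1.363)² × 9496 = 17641.4 km³/s².
Semi-major axis of the transfer orbit: a_t = (9496 + 70390)/2 = 39943 km.
The apoapsis of the transfer ellipse is at r = 70390 km.
Vis-viva: v = √[μ(2/r − 1/a_t)] = √[17641.4 × (2/70390 − 1/39943)] = 0.2441 km/s.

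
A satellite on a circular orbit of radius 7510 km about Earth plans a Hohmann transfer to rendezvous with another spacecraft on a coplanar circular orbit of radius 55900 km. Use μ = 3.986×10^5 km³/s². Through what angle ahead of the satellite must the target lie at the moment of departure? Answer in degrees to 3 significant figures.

The Hohmann ellipse has a_t = (r₁ + r₂)/2 = 31705 km.
Transfer time t = π√(a_t³/μ) = 28090 s.
The target's mean motion on its circular orbit is ω₂ = √(μ/r₂³) = 4.777×10^-5 rad/s.
Angle swept by the target during transfer: ω₂·t = 1.342 rad = 76.89°.
Arrival is 180° from departure on the ellipse, so φ = 180° − 76.89° = 103°.

φ = 103°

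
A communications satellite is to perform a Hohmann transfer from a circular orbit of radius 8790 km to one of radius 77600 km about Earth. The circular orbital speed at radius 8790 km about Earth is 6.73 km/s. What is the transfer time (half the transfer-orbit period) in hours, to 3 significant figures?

t = 12.4 hours

From the circular-orbit relation v² = μ/r at r = 8790 km: μ = v²r = (6.73)² × 8790 = 3.98125×10^5 km³/s².
Semi-major axis of the transfer orbit: a_t = (8790 + 77600)/2 = 43195 km.
Half the transfer-orbit period gives t = π√(a_t³/μ) = 44700 s.
Converting: 44700 s ÷ 3600 s/hour = 12.4 hours.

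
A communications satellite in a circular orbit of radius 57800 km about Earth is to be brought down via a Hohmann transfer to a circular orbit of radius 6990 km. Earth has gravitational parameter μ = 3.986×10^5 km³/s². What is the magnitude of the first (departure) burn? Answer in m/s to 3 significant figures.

Transfer-ellipse semi-major axis a_t = (r₁ + r₂)/2 = (57800 + 6990)/2 = 32395 km.
Circular speed at r = 57800 km: v_c = √(μ/r) = 2.626 km/s.
Transfer-orbit speed at the same r (vis-viva, a = a_t): v_t = √[μ(2/r − 1/a_t)] = 1.220 km/s.
Δv₁ = |v_t − v_c| = |1.220 − 2.626| = 1.406 km/s.

Δv₁ = 1410 m/s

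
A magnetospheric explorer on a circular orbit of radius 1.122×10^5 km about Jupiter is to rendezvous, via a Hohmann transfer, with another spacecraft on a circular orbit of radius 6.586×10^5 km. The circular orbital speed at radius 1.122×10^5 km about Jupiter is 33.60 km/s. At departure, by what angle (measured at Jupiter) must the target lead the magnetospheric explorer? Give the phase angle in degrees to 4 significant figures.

From the circular-orbit relation v² = μ/r at r = 1.122×10^5 km: μ = v²r = (33.60)² × 1.122×10^5 = 1.26669×10^8 km³/s².
The Hohmann ellipse has a_t = (r₁ + r₂)/2 = 3.854×10^5 km.
The half-period of the transfer ellipse is t = π√(a_t³/μ) = 66785 s.
The target's mean motion on its circular orbit is ω₂ = √(μ/r₂³) = 2.1057×10^-5 rad/s.
Angle swept by the target during transfer: ω₂·t = 1.4063 rad = 80.58°.
Arrival is 180° from departure on the ellipse, so φ = 180° − 80.58° = 99.42°.

φ = 99.42°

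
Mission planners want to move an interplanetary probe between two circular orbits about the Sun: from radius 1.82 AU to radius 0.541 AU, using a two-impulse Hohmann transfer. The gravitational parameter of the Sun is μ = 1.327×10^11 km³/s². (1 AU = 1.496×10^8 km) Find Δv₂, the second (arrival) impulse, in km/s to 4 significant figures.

Δv₂ = 9.785 km/s

In km: r₁ = 1.82 × 1.496×10^8 = 2.72272×10^8 km; r₂ = 0.541 × 1.496×10^8 = 8.09336×10^7 km.
The Hohmann ellipse has a_t = (r₁ + r₂)/2 = 1.766028×10^8 km.
Circular speed at r = 8.09336×10^7 km: v_c = √(μ/r) = 40.4922 km/s.
Vis-viva on the transfer ellipse at r = 8.09336×10^7 km gives v_t = √[μ(2/r − 1/a_t)] = 50.2775 km/s.
Δv₂ = |v_t − v_c| = |50.2775 − 40.4922| = 9.785 km/s.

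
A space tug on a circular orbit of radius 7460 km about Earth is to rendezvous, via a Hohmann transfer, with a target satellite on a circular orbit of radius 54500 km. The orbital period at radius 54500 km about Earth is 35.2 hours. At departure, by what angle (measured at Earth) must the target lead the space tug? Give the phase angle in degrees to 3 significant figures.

φ = 103°

From Kepler's third law T² = 4π²r³/μ at r = 54500 km, T = 35.2 hours = 35.2 × 3600 s = 1.2672×10^5 s: μ = 4π²r³/T² = 3.97978×10^5 km³/s².
Semi-major axis of the transfer orbit: a_t = (7460 + 54500)/2 = 30980 km.
The half-period of the transfer ellipse is t = π√(a_t³/μ) = 27155 s.
Target angular speed ω₂ = √(μ/r₂³) = 4.9583×10^-5 rad/s.
Angle swept by the target during transfer: ω₂·t = 1.3464 rad = 77.14°.
Arrival is 180° from departure on the ellipse, so φ = 180° − 77.14° = 103°.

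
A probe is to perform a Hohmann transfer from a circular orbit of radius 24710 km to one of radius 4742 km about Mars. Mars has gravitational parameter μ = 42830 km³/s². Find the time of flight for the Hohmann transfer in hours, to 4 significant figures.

Transfer-ellipse semi-major axis a_t = (r₁ + r₂)/2 = (24710 + 4742)/2 = 14726 km.
By Kepler's third law the transfer-orbit period is T = 2π√(a_t³/μ), so t = T/2 = 27127 s.
Converting: 27127 s ÷ 3600 s/hour = 7.535 hours.

t = 7.535 hours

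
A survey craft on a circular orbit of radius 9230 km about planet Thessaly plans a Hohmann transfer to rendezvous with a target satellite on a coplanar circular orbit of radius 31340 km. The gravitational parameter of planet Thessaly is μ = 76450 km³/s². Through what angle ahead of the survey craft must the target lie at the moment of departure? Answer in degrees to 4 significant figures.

φ = 86.27°

The Hohmann ellipse has a_t = (r₁ + r₂)/2 = 20285 km.
The half-period of the transfer ellipse is t = π√(a_t³/μ) = 32826 s.
Target angular speed ω₂ = √(μ/r₂³) = 4.9836×10^-5 rad/s.
Angle swept by the target during transfer: ω₂·t = 1.6359 rad = 93.73°.
Arrival is 180° from departure on the ellipse, so φ = 180° − 93.73° = 86.27°.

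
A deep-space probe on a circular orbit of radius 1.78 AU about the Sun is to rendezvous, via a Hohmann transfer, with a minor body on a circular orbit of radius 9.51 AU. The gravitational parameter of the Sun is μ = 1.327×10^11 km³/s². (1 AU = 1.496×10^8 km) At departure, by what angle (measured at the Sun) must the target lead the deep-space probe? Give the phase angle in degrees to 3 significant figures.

φ = 97.7°

In km: r₁ = 1.78 × 1.496×10^8 = 2.66288×10^8 km; r₂ = 9.51 × 1.496×10^8 = 1.422696×10^9 km.
Semi-major axis of the transfer orbit: a_t = (2.66288×10^8 + 1.422696×10^9)/2 = 8.44492×10^8 km.
Transfer time t = π√(a_t³/μ) = 2.1164×10^8 s.
Target angular speed ω₂ = √(μ/r₂³) = 6.7884×10^-9 rad/s.
Angle swept by the target during transfer: ω₂·t = 1.4367 rad = 82.32°.
Arrival is 180° from departure on the ellipse, so φ = 180° − 82.32° = 97.7°.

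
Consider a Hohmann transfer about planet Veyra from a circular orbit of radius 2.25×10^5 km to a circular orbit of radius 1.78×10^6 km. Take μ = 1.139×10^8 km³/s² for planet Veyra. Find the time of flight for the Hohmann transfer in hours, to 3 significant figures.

The Hohmann ellipse has a_t = (r₁ + r₂)/2 = 1.0025×10^6 km.
Half the transfer-orbit period gives t = π√(a_t³/μ) = 2.955×10^5 s.
Converting: 2.955×10^5 s ÷ 3600 s/hour = 82.1 hours.

t = 82.1 hours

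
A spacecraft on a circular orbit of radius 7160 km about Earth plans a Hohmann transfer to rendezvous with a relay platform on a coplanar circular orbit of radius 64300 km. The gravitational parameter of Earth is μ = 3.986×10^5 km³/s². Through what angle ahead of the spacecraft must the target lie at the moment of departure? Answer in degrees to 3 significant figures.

Transfer-ellipse semi-major axis a_t = (r₁ + r₂)/2 = (7160 + 64300)/2 = 35730 km.
Transfer time t = π√(a_t³/μ) = 33607 s.
The target's mean motion on its circular orbit is ω₂ = √(μ/r₂³) = 3.8722×10^-5 rad/s.
Angle swept by the target during transfer: ω₂·t = 1.3013 rad = 74.56°.
Arrival is 180° from departure on the ellipse, so φ = 180° − 74.56° = 105°.

φ = 105°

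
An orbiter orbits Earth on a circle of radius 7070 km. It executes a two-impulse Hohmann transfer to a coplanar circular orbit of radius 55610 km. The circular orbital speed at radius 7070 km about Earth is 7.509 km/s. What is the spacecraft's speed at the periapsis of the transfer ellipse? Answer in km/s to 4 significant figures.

v = 10.00 km/s

From the circular-orbit relation v² = μ/r at r = 7070 km: μ = v²r = (7.509)² × 7070 = 3.98643×10^5 km³/s².
Semi-major axis of the transfer orbit: a_t = (7070 + 55610)/2 = 31340 km.
At periapsis, r = 7070 km.
From the vis-viva equation, v = √[μ(2/r − 1/a_t)] = 10.00 km/s.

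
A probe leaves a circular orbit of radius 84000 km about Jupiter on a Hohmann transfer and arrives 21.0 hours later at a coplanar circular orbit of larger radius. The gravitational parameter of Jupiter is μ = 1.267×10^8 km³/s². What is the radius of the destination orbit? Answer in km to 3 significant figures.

Transfer time t = 21.0 hours = 75600 s, and t = π√(a_t³/μ).
So a_t = (μ t²/π²)^(1/3) = (1.267×10^8 × (75600)² / π²)^(1/3) = 4.1864×10^5 km.
Since a_t = (r₁ + r₂)/2, r₂ = 2a_t − r₁ = 2×4.1864×10^5 − 84000 = 7.5328×10^5 km.

r₂ = 7.53×10^5 km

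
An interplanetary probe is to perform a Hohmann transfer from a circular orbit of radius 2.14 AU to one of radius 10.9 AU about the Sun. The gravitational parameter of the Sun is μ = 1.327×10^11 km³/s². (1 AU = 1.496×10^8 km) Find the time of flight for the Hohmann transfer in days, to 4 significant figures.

t = 3041 days

In km: r₁ = 2.14 × 1.496×10^8 = 3.20144×10^8 km; r₂ = 10.9 × 1.496×10^8 = 1.63064×10^9 km.
Transfer-ellipse semi-major axis a_t = (r₁ + r₂)/2 = (3.20144×10^8 + 1.63064×10^9)/2 = 9.75392×10^8 km.
Transfer time t = π√(a_t³/μ) = π√((9.75392×10^8)³ / 1.327×10^11) = 2.627×10^8 s.
Converting: 2.627×10^8 s ÷ 86400 s/day = 3041 days.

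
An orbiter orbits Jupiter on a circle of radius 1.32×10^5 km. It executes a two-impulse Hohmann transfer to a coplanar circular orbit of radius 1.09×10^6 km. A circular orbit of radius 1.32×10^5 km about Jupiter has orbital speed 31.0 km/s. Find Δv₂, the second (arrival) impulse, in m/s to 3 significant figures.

From the circular-orbit relation v² = μ/r at r = 1.32×10^5 km: μ = v²r = (31.0)² × 1.32×10^5 = 1.26852×10^8 km³/s².
Semi-major axis of the transfer orbit: a_t = (1.320×10^5 + 1.090×10^6)/2 = 6.110×10^5 km.
Circular speed at r = 1.090×10^6 km: v_c = √(μ/r) = 10.788 km/s.
Vis-viva on the transfer ellipse at r = 1.090×10^6 km gives v_t = √[μ(2/r − 1/a_t)] = 5.0142 km/s.
Δv₂ = |v_t − v_c| = |5.0142 − 10.788| = 5.774 km/s.

Δv₂ = 5770 m/s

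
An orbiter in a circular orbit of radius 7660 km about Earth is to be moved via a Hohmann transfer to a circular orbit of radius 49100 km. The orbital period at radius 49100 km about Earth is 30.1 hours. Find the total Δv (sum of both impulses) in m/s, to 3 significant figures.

Δv = 3640 m/s

From Kepler's third law T² = 4π²r³/μ at r = 49100 km, T = 30.1 hours = 30.1 × 3600 s = 1.0836×10^5 s: μ = 4π²r³/T² = 3.97985×10^5 km³/s².
Semi-major axis of the transfer orbit: a_t = (7660 + 49100)/2 = 28380 km.
Circular speed at r₁: v₁ = √(μ/r₁) = √(3.97985×10^5/7660) = 7.208 km/s.
On the transfer ellipse at r₁, v² = μ(2/r − 1/a) gives v_p = √[μ(2/r₁ − 1/a_t)] = 9.481 km/s.
First burn Δv₁ = |v_p − v₁| = 2.273 km/s.
Circular speed at r₂: v₂ = √(μ/r₂) = 2.847 km/s.
Transfer-orbit speed at r₂: v_a = √[μ(2/r₂ − 1/a_t)] = 1.479 km/s.
Second burn Δv₂ = |v₂ − v_a| = 1.368 km/s.
Total Δv = Δv₁ + Δv₂ = 3.641 km/s.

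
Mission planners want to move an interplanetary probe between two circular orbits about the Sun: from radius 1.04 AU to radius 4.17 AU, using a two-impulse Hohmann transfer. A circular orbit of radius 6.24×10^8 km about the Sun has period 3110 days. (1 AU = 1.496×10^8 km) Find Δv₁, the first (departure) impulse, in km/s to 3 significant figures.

From Kepler's third law T² = 4π²r³/μ at r = 6.24×10^8 km, T = 3110 days = 3110 × 86400 s = 2.68704×10^8 s: μ = 4π²r³/T² = 1.32851×10^11 km³/s².
In km: r₁ = 1.04 × 1.496×10^8 = 1.55584×10^8 km; r₂ = 4.17 × 1.496×10^8 = 6.23832×10^8 km.
Semi-major axis of the transfer orbit: a_t = (1.55584×10^8 + 6.23832×10^8)/2 = 3.89708×10^8 km.
On the circular orbit at r = 1.55584×10^8 km, v_c = √(μ/r) = 29.22 km/s.
Vis-viva on the transfer ellipse at r = 1.55584×10^8 km gives v_t = √[μ(2/r − 1/a_t)] = 36.97 km/s.
Δv₁ = |v_t − v_c| = |36.97 − 29.22| = 7.750 km/s.

Δv₁ = 7.75 km/s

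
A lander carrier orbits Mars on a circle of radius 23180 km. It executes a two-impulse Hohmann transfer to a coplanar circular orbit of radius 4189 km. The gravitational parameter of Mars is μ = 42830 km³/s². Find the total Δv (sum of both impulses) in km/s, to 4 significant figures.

Δv = 1.571 km/s

Semi-major axis of the transfer orbit: a_t = (23180 + 4189)/2 = 13684.5 km.
Circular speed at r₁: v₁ = √(μ/r₁) = √(42830/23180) = 1.3593 km/s.
On the transfer ellipse at r₁, vis-viva equation gives v_a = √[μ(2/r₁ − 1/a_t)] = 0.75207 km/s.
First burn Δv₁ = |v_a − v₁| = 0.6072 km/s.
Circular speed at r₂: v₂ = √(μ/r₂) = 3.198 km/s.
Transfer-orbit speed at r₂: v_p = √[μ(2/r₂ − 1/a_t)] = 4.162 km/s.
Second burn Δv₂ = |v₂ − v_p| = 0.9640 km/s.
Total Δv = Δv₁ + Δv₂ = 1.571 km/s.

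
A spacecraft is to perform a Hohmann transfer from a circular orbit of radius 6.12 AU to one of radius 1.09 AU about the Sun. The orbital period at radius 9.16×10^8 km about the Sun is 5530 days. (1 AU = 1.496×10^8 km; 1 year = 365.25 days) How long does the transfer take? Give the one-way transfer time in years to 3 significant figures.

From Kepler's third law T² = 4π²r³/μ at r = 9.16×10^8 km, T = 5530 days = 5530 × 86400 s = 4.77792×10^8 s: μ = 4π²r³/T² = 1.32913×10^11 km³/s².
In km: r₁ = 6.12 × 1.496×10^8 = 9.15552×10^8 km; r₂ = 1.09 × 1.496×10^8 = 1.63064×10^8 km.
Semi-major axis of the transfer orbit: a_t = (9.15552×10^8 + 1.63064×10^8)/2 = 5.39308×10^8 km.
Transfer time t = π√(a_t³/μ) = π√((5.39308×10^8)³ / 1.32913×10^11) = 1.079×10^8 s.
Converting: 1.079×10^8 s ÷ 3.15576×10^7 s/year (365.25 × 86400) = 3.42 years.

t = 3.42 years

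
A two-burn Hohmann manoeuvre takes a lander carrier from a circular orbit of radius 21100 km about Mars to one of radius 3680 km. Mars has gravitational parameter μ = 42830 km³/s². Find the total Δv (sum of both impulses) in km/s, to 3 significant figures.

The Hohmann ellipse has a_t = (r₁ + r₂)/2 = 12390 km.
Circular speed at r₁: v₁ = √(μ/r₁) = √(42830/21100) = 1.42473 km/s.
Transfer-orbit speed at r₁ (v² = μ(2/r − 1/a)): v_a = √[μ(2/r₁ − 1/a_t)] = 0.776464 km/s.
First burn Δv₁ = |v_a − v₁| = 0.64827 km/s.
Circular speed at r₂: v₂ = √(μ/r₂) = 3.4115 km/s.
Transfer-orbit speed at r₂: v_p = √[μ(2/r₂ − 1/a_t)] = 4.4520 km/s.
Second burn Δv₂ = |v₂ − v_p| = 1.0405 km/s.
Total Δv = Δv₁ + Δv₂ = 1.689 km/s.

Δv = 1.69 km/s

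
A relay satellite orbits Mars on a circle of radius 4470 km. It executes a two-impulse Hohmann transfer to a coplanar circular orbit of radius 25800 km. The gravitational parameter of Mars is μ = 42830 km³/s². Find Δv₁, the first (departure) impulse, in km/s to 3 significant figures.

Semi-major axis of the transfer orbit: a_t = (4470 + 25800)/2 = 15135 km.
Circular speed at r = 4470 km: v_c = √(μ/r) = 3.095 km/s.
Transfer-orbit speed at the same r (vis-viva, a = a_t): v_t = √[μ(2/r − 1/a_t)] = 4.041 km/s.
Δv₁ = |v_t − v_c| = |4.041 − 3.095| = 0.9460 km/s.

Δv₁ = 0.946 km/s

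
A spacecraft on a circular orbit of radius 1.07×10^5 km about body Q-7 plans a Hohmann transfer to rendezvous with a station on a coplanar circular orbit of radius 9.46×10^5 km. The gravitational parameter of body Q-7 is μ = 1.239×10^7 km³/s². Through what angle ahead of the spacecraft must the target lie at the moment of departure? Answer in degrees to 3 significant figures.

φ = 105°

The Hohmann ellipse has a_t = (r₁ + r₂)/2 = 5.265×10^5 km.
The half-period of the transfer ellipse is t = π√(a_t³/μ) = 3.4097×10^5 s.
The target's mean motion on its circular orbit is ω₂ = √(μ/r₂³) = 3.8256×10^-6 rad/s.
Angle swept by the target during transfer: ω₂·t = 1.3044 rad = 74.74°.
The spacecraft traverses 180° on the transfer ellipse, so the target must lead by 180° − 74.74° = 105°.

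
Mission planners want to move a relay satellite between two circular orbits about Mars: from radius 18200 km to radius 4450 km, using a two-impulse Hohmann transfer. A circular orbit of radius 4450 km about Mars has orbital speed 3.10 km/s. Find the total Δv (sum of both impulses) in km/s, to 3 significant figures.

From the circular-orbit relation v² = μ/r at r = 4450 km: μ = v²r = (3.10)² × 4450 = 42764.5 km³/s².
The Hohmann ellipse has a_t = (r₁ + r₂)/2 = 11325 km.
Circular speed at r₁: v₁ = √(μ/r₁) = √(42764.5/18200) = 1.5329 km/s.
On the transfer ellipse at r₁, vis-viva equation gives v_a = √[μ(2/r₁ − 1/a_t)] = 0.96088 km/s.
First burn Δv₁ = |v_a − v₁| = 0.5720 km/s.
Circular speed at r₂: v₂ = √(μ/r₂) = 3.1000 km/s.
Transfer-orbit speed at r₂: v_p = √[μ(2/r₂ − 1/a_t)] = 3.9299 km/s.
Second burn Δv₂ = |v₂ − v_p| = 0.8299 km/s.
Δv = Δv₁ + Δv₂ = 0.5720 + 0.8299 = 1.402 km/s.

Δv = 1.40 km/s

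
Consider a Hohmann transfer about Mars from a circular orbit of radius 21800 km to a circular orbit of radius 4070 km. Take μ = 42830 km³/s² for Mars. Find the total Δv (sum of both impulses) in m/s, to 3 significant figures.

Δv = 1580 m/s

Semi-major axis of the transfer orbit: a_t = (21800 + 4070)/2 = 12935 km.
Circular speed at r₁: v₁ = √(μ/r₁) = √(42830/21800) = 1.40167 km/s.
Transfer-orbit speed at r₁ (v² = μ(2/r − 1/a)): v_a = √[μ(2/r₁ − 1/a_t)] = 0.786248 km/s.
First burn Δv₁ = |v_a − v₁| = 0.6154 km/s.
At r₂, v₂ = √(μ/r₂) = 3.2440 km/s.
Transfer-orbit speed at r₂: v_p = √[μ(2/r₂ − 1/a_t)] = 4.2114 km/s.
Second burn Δv₂ = |v₂ − v_p| = 0.9674 km/s.
Δv = Δv₁ + Δv₂ = 0.6154 + 0.9674 = 1.583 km/s.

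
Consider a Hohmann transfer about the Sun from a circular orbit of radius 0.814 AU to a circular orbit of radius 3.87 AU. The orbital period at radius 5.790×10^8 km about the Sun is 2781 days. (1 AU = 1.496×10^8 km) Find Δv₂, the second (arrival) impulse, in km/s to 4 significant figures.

From Kepler's third law T² = 4π²r³/μ at r = 5.790×10^8 km, T = 2781 days = 2781 × 86400 s = 2.402784×10^8 s: μ = 4π²r³/T² = 1.32729×10^11 km³/s².
In km: r₁ = 0.814 × 1.496×10^8 = 1.217744×10^8 km; r₂ = 3.87 × 1.496×10^8 = 5.78952×10^8 km.
Transfer-ellipse semi-major axis a_t = (r₁ + r₂)/2 = (1.217744×10^8 + 5.78952×10^8)/2 = 3.503632×10^8 km.
Circular speed at r = 5.78952×10^8 km: v_c = √(μ/r) = 15.1412 km/s.
Vis-viva on the transfer ellipse at r = 5.78952×10^8 km gives v_t = √[μ(2/r − 1/a_t)] = 8.92648 km/s.
Δv₂ = |v_t − v_c| = |8.92648 − 15.1412| = 6.215 km/s.

Δv₂ = 6.215 km/s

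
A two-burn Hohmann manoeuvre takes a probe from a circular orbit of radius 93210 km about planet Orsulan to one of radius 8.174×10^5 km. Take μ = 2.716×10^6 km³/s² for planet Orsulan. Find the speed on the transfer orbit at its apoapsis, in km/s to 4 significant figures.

The Hohmann ellipse has a_t = (r₁ + r₂)/2 = 4.55305×10^5 km.
At apoapsis, r = 8.174×10^5 km.
From the vis-viva equation, v = √[μ(2/r − 1/a_t)] = 0.8248 km/s.

v = 0.8248 km/s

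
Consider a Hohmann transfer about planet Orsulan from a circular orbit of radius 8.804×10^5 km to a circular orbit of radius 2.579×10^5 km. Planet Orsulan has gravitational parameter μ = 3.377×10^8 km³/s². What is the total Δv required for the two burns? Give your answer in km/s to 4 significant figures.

Δv = 15.22 km/s

Transfer-ellipse semi-major axis a_t = (r₁ + r₂)/2 = (8.804×10^5 + 2.579×10^5)/2 = 5.6915×10^5 km.
Circular speed at r₁: v₁ = √(μ/r₁) = √(3.377×10^8/8.804×10^5) = 19.585 km/s.
On the transfer ellipse at r₁, vis-viva gives v_a = √[μ(2/r₁ − 1/a_t)] = 13.184 km/s.
First burn Δv₁ = |v_a − v₁| = 6.401 km/s.
Circular speed at r₂: v₂ = √(μ/r₂) = 36.19 km/s.
Transfer-orbit speed at r₂: v_p = √[μ(2/r₂ − 1/a_t)] = 45.01 km/s.
Second burn Δv₂ = |v₂ − v_p| = 8.820 km/s.
Δv = Δv₁ + Δv₂ = 6.401 + 8.820 = 15.22 km/s.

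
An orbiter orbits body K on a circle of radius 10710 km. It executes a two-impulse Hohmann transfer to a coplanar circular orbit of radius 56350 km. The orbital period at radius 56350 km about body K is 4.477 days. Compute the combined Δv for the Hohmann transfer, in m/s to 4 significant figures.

From Kepler's third law T² = 4π²r³/μ at r = 56350 km, T = 4.477 days = 4.477 × 86400 s = 3.868128×10^5 s: μ = 4π²r³/T² = 47210.6 km³/s².
The Hohmann ellipse has a_t = (r₁ + r₂)/2 = 33530 km.
Circular speed at r₁: v₁ = √(μ/r₁) = √(47210.6/10710) = 2.0995449 km/s.
Transfer-orbit speed at r₁ (vis-viva equation): v_p = √[μ(2/r₁ − 1/a_t)] = 2.7217947 km/s.
First burn Δv₁ = |v_p − v₁| = 0.6222 km/s.
At r₂, v₂ = √(μ/r₂) = 0.9153 km/s.
Transfer-orbit speed at r₂: v_a = √[μ(2/r₂ − 1/a_t)] = 0.5173 km/s.
Second burn Δv₂ = |v₂ − v_a| = 0.3980 km/s.
Δv = Δv₁ + Δv₂ = 0.6222 + 0.3980 = 1.020 km/s.

Δv = 1020 m/s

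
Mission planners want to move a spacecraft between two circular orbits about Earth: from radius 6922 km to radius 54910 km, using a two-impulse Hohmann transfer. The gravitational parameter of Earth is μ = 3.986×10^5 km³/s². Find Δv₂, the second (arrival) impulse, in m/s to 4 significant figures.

The Hohmann ellipse has a_t = (r₁ + r₂)/2 = 30916 km.
On the circular orbit at r = 54910 km, v_c = √(μ/r) = 2.694 km/s.
Transfer-orbit speed at the same r (vis-viva, a = a_t): v_t = √[μ(2/r − 1/a_t)] = 1.275 km/s.
Δv₂ = |v_t − v_c| = |1.275 − 2.694| = 1.419 km/s.

Δv₂ = 1419 m/s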